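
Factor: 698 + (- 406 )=292 = 2^2*73^1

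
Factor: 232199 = 11^2*  19^1*101^1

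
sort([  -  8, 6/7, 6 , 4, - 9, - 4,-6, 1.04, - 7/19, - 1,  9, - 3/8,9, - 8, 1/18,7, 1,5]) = [- 9, - 8,  -  8 , - 6, - 4, - 1,-3/8 ,- 7/19, 1/18, 6/7, 1, 1.04, 4,  5, 6, 7, 9, 9]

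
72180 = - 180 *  ( - 401)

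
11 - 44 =-33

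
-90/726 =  - 15/121 = - 0.12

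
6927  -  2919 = 4008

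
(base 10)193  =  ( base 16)c1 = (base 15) cd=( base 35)5i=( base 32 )61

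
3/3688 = 3/3688 = 0.00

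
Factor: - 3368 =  - 2^3 * 421^1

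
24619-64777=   -  40158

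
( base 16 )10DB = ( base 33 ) 3vp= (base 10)4315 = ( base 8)10333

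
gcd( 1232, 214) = 2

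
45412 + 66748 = 112160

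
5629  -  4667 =962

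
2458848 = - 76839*( - 32)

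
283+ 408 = 691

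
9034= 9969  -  935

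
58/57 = 58/57 =1.02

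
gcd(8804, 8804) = 8804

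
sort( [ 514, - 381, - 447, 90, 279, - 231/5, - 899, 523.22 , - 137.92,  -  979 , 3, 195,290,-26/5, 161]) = [ - 979 , - 899, - 447,-381, - 137.92, - 231/5,-26/5,3 , 90 , 161 , 195,279, 290 , 514, 523.22 ]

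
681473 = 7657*89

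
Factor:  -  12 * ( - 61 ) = 732  =  2^2 * 3^1*61^1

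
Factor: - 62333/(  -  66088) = 83/88=2^( -3 ) * 11^(-1)*83^1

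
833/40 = 20 + 33/40 = 20.82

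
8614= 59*146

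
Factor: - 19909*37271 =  - 742028339= - 13^1*43^1*47^1*61^1*463^1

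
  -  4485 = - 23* 195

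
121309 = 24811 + 96498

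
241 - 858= - 617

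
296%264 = 32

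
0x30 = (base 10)48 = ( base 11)44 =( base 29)1j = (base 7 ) 66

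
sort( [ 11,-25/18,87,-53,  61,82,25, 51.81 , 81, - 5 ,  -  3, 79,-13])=[ - 53, - 13, - 5, - 3,  -  25/18,11, 25, 51.81, 61,79,81,82 , 87]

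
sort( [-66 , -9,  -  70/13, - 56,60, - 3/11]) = [-66, - 56, - 9,  -  70/13,-3/11,60 ]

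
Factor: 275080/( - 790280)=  - 13^1 * 23^1*859^ ( - 1) =- 299/859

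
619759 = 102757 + 517002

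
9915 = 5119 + 4796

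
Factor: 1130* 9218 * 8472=2^5*3^1*5^1*11^1*113^1*353^1*419^1 = 88247232480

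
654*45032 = 29450928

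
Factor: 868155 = 3^1* 5^1 * 31^1*1867^1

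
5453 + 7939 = 13392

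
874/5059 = 874/5059 = 0.17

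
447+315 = 762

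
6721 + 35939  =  42660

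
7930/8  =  3965/4 = 991.25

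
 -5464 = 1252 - 6716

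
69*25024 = 1726656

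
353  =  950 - 597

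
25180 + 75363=100543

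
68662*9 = 617958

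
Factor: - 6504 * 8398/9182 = -27310296/4591 = -2^3 * 3^1 * 13^1*17^1* 19^1*271^1*4591^(-1) 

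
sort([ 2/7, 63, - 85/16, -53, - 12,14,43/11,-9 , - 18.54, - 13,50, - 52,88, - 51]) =[ - 53 , - 52, - 51,  -  18.54, - 13,-12, - 9 , - 85/16,2/7,43/11, 14,50,63,88]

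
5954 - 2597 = 3357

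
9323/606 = 15+233/606 = 15.38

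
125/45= 25/9= 2.78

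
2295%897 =501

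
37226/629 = 59 + 115/629= 59.18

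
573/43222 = 573/43222 = 0.01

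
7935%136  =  47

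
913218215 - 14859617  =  898358598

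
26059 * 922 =24026398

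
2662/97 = 2662/97 = 27.44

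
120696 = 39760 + 80936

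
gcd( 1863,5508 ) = 81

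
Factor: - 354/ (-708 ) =1/2 = 2^ ( - 1 )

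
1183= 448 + 735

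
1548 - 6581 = -5033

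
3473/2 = 3473/2 = 1736.50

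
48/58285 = 48/58285  =  0.00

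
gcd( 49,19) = 1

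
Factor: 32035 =5^1*43^1*149^1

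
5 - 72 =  - 67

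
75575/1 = 75575 = 75575.00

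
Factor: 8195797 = 23^2*15493^1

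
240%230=10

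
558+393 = 951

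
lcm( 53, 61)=3233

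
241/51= 241/51 = 4.73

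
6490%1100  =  990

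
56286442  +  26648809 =82935251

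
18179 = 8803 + 9376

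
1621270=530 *3059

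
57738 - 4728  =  53010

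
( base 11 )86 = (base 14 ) 6A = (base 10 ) 94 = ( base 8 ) 136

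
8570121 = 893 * 9597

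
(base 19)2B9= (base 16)3AC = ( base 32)TC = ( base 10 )940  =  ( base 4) 32230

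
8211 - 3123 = 5088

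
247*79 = 19513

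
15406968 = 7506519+7900449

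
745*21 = 15645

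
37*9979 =369223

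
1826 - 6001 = -4175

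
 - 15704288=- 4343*3616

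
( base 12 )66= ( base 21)3f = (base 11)71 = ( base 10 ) 78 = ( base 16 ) 4E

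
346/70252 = 173/35126 = 0.00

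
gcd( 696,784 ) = 8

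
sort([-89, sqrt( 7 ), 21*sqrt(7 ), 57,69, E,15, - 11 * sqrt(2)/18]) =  [ - 89,-11*sqrt( 2 ) /18, sqrt ( 7 ),E,15,21 * sqrt( 7)  ,  57,69] 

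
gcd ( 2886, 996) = 6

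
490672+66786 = 557458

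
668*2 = 1336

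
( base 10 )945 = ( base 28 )15l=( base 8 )1661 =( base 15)430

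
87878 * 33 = 2899974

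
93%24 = 21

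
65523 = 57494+8029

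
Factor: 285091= 285091^1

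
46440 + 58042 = 104482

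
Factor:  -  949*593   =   - 13^1*73^1*593^1 = - 562757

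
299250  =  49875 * 6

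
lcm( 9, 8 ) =72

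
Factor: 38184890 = 2^1 * 5^1 * 17^1 * 224617^1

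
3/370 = 3/370 = 0.01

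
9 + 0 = 9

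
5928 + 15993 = 21921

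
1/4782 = 1/4782 =0.00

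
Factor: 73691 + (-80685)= - 6994=-2^1 * 13^1 * 269^1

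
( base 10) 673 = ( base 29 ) n6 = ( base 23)166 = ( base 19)1g8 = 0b1010100001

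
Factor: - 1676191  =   - 11^1*152381^1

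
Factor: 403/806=1/2 =2^( - 1 )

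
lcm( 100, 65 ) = 1300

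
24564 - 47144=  - 22580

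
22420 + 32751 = 55171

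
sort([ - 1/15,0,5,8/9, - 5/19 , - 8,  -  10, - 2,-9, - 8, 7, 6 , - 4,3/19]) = [ - 10, - 9, - 8,  -  8, - 4  , - 2, - 5/19, - 1/15,0,3/19,8/9, 5,6, 7 ] 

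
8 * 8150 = 65200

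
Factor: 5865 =3^1*5^1*17^1 *23^1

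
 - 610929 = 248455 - 859384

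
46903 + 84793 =131696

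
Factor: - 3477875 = -5^3* 27823^1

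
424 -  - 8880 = 9304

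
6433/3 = 6433/3=2144.33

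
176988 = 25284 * 7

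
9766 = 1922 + 7844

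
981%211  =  137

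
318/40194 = 53/6699=0.01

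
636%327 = 309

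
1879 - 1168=711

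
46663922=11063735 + 35600187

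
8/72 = 1/9 = 0.11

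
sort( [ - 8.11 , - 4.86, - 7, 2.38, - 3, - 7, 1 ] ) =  [ - 8.11, - 7, - 7, - 4.86, - 3 , 1, 2.38 ] 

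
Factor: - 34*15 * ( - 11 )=2^1*3^1 * 5^1*11^1*17^1 = 5610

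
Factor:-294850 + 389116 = 2^1 * 3^2*5237^1=   94266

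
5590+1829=7419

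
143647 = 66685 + 76962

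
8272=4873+3399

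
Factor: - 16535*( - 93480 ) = 2^3*3^1* 5^2*19^1*41^1*3307^1 = 1545691800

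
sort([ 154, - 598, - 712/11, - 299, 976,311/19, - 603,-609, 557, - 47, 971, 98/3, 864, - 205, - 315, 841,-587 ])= [ - 609, - 603, - 598,-587 , - 315, - 299, - 205, - 712/11, - 47,311/19, 98/3, 154, 557 , 841,864,971,976 ]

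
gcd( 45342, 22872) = 6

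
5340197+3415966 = 8756163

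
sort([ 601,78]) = [ 78 , 601 ] 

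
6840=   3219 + 3621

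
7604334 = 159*47826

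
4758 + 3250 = 8008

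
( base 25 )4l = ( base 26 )4h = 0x79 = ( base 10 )121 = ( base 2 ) 1111001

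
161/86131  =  161/86131  =  0.00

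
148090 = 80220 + 67870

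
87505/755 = 115+136/151 = 115.90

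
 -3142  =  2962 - 6104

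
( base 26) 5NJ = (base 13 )1A86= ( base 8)7635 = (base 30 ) 4d7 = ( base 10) 3997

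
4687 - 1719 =2968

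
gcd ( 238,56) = 14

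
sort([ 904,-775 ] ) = [ - 775,904 ] 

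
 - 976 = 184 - 1160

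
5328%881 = 42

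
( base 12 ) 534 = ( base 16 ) 2F8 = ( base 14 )3C4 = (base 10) 760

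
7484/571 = 7484/571 = 13.11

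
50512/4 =12628=12628.00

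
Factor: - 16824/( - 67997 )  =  24/97= 2^3*3^1 * 97^( - 1) 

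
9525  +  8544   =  18069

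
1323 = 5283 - 3960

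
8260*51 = 421260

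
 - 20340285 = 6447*( - 3155)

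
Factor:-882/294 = -3 = -3^1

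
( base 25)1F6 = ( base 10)1006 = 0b1111101110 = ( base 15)471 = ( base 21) 25j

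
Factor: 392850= 2^1*3^4*5^2*97^1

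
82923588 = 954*86922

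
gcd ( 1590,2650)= 530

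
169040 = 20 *8452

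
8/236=2/59 = 0.03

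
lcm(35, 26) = 910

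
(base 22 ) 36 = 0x48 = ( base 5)242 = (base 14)52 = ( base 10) 72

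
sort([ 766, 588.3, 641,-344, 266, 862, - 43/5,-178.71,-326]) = [ - 344, - 326 ,-178.71,-43/5,266,588.3, 641, 766, 862]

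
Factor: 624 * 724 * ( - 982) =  - 2^7 *3^1*13^1*181^1*491^1   =  -  443644032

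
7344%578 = 408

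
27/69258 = 9/23086 = 0.00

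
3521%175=21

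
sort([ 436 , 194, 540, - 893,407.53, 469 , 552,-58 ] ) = [ - 893, - 58,194, 407.53, 436,469,540, 552]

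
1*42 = 42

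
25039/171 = 146 + 73/171=146.43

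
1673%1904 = 1673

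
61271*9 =551439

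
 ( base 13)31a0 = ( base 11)51a4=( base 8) 15352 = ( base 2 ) 1101011101010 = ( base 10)6890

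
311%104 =103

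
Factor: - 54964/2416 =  - 91/4 = - 2^( - 2 )*7^1  *13^1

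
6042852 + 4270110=10312962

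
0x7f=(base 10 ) 127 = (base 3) 11201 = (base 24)57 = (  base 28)4f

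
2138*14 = 29932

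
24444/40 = 611 + 1/10 = 611.10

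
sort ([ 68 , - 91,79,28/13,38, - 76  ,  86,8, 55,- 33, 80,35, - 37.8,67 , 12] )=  [ - 91, -76, - 37.8,  -  33,28/13 , 8,  12,35,38, 55,67,68, 79,80,86 ]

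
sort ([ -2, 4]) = [-2 , 4] 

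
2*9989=19978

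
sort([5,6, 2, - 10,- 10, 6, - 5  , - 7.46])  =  [ - 10, - 10, - 7.46, - 5, 2, 5,6, 6]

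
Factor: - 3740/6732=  - 5/9 = - 3^( - 2 )*5^1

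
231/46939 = 231/46939 =0.00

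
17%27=17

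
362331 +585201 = 947532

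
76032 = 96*792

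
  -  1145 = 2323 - 3468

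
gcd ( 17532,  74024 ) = 1948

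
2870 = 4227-1357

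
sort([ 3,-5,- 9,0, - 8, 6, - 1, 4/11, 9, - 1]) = [ -9, - 8,- 5, - 1, - 1,0, 4/11, 3,6 , 9] 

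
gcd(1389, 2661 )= 3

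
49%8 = 1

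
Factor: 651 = 3^1*7^1*31^1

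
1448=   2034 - 586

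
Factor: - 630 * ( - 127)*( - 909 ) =-72729090 = - 2^1* 3^4*5^1*7^1*101^1*127^1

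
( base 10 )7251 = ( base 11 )54A2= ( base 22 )ELD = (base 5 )213001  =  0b1110001010011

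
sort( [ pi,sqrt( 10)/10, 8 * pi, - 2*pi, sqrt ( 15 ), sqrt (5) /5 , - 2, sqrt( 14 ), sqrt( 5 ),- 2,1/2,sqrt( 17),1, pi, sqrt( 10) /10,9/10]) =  [ - 2*pi, - 2, - 2, sqrt(10)/10, sqrt(10) /10, sqrt (5 ) /5, 1/2, 9/10, 1, sqrt( 5),pi,pi,sqrt (14) , sqrt( 15 ),sqrt( 17), 8*pi]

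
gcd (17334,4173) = 321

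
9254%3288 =2678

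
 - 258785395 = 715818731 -974604126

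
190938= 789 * 242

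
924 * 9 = 8316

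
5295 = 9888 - 4593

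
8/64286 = 4/32143=0.00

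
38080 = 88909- 50829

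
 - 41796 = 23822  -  65618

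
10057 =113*89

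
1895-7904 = - 6009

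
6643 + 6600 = 13243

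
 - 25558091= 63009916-88568007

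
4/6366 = 2/3183 = 0.00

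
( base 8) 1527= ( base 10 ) 855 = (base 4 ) 31113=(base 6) 3543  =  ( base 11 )708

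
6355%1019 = 241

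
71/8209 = 71/8209 = 0.01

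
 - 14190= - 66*215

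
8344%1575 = 469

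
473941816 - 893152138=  - 419210322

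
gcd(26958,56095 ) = 1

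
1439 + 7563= 9002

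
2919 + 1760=4679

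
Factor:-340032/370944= - 2^(-2 )*3^( - 1 )*11^1 = -11/12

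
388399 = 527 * 737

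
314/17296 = 157/8648 =0.02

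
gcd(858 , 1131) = 39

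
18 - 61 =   -  43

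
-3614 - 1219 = -4833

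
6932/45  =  6932/45=154.04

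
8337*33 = 275121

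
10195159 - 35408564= - 25213405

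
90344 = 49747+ 40597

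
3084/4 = 771 = 771.00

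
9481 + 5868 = 15349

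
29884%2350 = 1684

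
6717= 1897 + 4820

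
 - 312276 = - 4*78069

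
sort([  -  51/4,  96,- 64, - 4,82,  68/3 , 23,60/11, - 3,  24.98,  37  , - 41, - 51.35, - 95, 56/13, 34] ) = [  -  95, - 64,- 51.35, - 41,  -  51/4, - 4,  -  3, 56/13,60/11, 68/3,23, 24.98,34,37,  82,96]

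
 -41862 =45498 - 87360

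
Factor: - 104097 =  - 3^1*7^1*4957^1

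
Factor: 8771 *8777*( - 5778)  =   - 444808161126 = -2^1* 3^3*7^2*67^1*107^1*131^1 * 179^1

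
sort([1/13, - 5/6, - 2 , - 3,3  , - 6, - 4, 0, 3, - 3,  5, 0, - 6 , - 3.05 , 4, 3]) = [ - 6, - 6,-4, - 3.05, - 3, - 3, - 2, - 5/6 , 0, 0, 1/13, 3,3,  3, 4, 5]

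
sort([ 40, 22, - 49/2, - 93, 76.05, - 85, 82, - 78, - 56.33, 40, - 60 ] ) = [-93, - 85, - 78, - 60, - 56.33, - 49/2,22,40,  40,76.05,82 ] 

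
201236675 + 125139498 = 326376173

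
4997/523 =9 + 290/523 = 9.55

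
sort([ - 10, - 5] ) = [-10,  -  5 ]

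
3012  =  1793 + 1219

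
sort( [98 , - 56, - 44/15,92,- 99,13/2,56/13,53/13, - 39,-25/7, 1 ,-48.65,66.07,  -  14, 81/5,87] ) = [ - 99, - 56, -48.65, - 39, - 14, - 25/7,- 44/15,1,53/13, 56/13,13/2, 81/5,66.07,  87,92,98 ]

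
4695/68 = 4695/68 = 69.04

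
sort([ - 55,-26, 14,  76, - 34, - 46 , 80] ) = [- 55, - 46, - 34, - 26,14, 76, 80] 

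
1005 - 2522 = - 1517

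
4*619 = 2476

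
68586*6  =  411516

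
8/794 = 4/397 = 0.01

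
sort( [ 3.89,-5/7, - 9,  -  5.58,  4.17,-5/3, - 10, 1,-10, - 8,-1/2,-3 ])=[ - 10,-10, - 9, - 8,-5.58, - 3 , - 5/3, - 5/7, - 1/2, 1, 3.89, 4.17]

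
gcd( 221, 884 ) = 221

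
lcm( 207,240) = 16560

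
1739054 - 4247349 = - 2508295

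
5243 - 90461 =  - 85218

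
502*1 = 502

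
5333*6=31998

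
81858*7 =573006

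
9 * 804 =7236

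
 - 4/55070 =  - 1+27533/27535 = - 0.00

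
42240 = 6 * 7040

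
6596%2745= 1106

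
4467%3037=1430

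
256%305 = 256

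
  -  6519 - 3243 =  - 9762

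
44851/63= 44851/63 = 711.92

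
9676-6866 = 2810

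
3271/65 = 3271/65 =50.32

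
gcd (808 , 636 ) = 4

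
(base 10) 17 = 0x11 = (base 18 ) h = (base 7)23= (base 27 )H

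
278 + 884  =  1162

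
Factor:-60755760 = - 2^4* 3^2 * 5^1*13^1*6491^1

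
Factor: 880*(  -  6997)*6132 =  - 2^6*3^1 * 5^1*7^1*11^1*73^1 * 6997^1 = - 37756931520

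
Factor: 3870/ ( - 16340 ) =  - 9/38 =- 2^( - 1) * 3^2*19^(  -  1 ) 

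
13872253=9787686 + 4084567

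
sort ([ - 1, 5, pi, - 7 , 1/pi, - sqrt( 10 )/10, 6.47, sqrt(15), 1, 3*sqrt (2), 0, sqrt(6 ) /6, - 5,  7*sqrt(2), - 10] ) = [-10, - 7  , - 5, - 1 , - sqrt(10 )/10, 0, 1/pi,  sqrt(6 ) /6, 1, pi , sqrt(15) , 3*sqrt ( 2 ), 5, 6.47, 7 * sqrt( 2 )] 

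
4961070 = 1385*3582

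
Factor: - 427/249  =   - 3^ ( - 1)*  7^1*61^1*83^ ( - 1 )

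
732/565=1 + 167/565  =  1.30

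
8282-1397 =6885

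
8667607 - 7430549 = 1237058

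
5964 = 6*994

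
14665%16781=14665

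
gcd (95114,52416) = 2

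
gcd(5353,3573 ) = 1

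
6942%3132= 678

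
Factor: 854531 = 401^1*2131^1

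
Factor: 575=5^2*23^1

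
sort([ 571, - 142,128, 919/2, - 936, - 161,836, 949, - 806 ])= [ -936, - 806, - 161, - 142,128,919/2 , 571,  836,  949] 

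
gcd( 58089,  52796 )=67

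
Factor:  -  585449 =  - 307^1*1907^1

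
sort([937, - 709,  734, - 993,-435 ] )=[ - 993,  -  709, - 435, 734, 937]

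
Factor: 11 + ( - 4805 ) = - 4794 = - 2^1*3^1*17^1*47^1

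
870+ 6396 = 7266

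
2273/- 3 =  - 758 + 1/3 = -757.67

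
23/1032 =23/1032= 0.02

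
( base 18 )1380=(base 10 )6948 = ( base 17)170c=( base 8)15444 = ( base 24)c1c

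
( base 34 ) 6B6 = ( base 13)343A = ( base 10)7316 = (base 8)16224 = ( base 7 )30221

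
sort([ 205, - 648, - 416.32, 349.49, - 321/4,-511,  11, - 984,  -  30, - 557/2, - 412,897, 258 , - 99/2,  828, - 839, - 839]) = [ - 984, - 839  , - 839, - 648,- 511,  -  416.32, - 412, - 557/2, -321/4, - 99/2,-30,11 , 205,258,  349.49,  828,897 ] 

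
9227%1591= 1272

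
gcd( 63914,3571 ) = 1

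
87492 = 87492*1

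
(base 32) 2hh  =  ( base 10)2609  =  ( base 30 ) 2QT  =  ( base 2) 101000110001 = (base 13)1259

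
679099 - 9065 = 670034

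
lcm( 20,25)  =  100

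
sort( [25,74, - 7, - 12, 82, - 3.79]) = [ - 12, -7,-3.79,25,74 , 82]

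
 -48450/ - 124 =390 + 45/62 = 390.73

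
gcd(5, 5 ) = 5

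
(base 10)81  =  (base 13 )63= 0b1010001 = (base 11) 74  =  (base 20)41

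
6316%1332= 988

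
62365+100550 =162915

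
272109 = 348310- 76201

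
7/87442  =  7/87442 = 0.00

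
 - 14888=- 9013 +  - 5875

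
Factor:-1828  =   - 2^2*457^1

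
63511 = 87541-24030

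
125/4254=125/4254 = 0.03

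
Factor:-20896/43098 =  - 16/33 = - 2^4*3^( - 1 )* 11^ ( - 1) 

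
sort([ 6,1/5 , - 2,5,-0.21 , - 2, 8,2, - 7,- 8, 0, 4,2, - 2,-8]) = [-8, - 8, - 7, - 2, - 2,-2, - 0.21, 0,1/5 , 2, 2, 4,5, 6, 8 ]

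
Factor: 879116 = 2^2*7^1*31397^1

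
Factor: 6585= 3^1*5^1*439^1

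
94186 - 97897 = -3711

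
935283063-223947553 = 711335510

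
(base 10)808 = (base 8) 1450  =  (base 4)30220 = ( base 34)nq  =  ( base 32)p8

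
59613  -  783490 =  - 723877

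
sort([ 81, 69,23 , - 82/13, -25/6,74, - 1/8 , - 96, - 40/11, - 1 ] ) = [-96, - 82/13,-25/6,  -  40/11, - 1, - 1/8,23, 69,74, 81 ] 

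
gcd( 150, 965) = 5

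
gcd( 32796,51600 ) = 12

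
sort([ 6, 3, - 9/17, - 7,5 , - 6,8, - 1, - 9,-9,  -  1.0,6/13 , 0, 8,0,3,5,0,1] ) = [ - 9, - 9, - 7,-6,-1, - 1.0, - 9/17, 0, 0, 0,6/13,1, 3,3, 5, 5 , 6, 8, 8 ] 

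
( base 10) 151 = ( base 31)4R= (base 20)7b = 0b10010111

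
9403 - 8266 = 1137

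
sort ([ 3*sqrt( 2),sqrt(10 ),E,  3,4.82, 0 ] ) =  [ 0, E,  3, sqrt(10),  3*sqrt(2), 4.82]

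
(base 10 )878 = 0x36e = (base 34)ps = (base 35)p3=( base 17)30B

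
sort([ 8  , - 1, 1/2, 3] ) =[ - 1, 1/2 , 3, 8] 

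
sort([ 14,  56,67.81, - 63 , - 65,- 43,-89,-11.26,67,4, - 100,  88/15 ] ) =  [-100, - 89,-65, - 63 ,-43, - 11.26,4, 88/15, 14, 56,67,  67.81 ]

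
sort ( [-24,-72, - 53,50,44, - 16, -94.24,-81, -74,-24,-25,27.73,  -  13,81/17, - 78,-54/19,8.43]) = [ - 94.24,- 81, - 78,-74, - 72, - 53,-25 ,-24,- 24, - 16 , - 13, - 54/19, 81/17, 8.43,27.73, 44, 50]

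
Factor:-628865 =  - 5^1*29^1*4337^1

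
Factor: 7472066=2^1 * 7^1* 533719^1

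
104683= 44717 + 59966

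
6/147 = 2/49  =  0.04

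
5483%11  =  5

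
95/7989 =95/7989 = 0.01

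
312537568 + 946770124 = 1259307692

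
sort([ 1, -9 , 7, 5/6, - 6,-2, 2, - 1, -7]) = [ - 9, - 7, - 6, - 2,  -  1,5/6, 1, 2, 7] 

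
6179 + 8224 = 14403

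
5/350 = 1/70 = 0.01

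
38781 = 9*4309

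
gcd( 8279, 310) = 1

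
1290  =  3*430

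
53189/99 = 537+26/99 =537.26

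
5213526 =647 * 8058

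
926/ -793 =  - 926/793=- 1.17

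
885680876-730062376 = 155618500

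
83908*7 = 587356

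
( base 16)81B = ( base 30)295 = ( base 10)2075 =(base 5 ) 31300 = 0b100000011011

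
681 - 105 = 576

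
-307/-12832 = 307/12832 =0.02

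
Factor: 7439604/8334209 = 2^2* 3^1*13^(-1 )*619967^1 * 641093^( - 1 ) 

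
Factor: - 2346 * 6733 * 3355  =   - 52994298390 = - 2^1*3^1*5^1*11^1 * 17^1*23^1*61^1*6733^1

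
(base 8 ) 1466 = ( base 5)11242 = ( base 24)1a6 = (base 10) 822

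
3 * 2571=7713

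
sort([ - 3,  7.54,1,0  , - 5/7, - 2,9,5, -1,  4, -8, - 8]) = [ - 8, - 8 , - 3, - 2, - 1, - 5/7, 0,1,4,5,7.54, 9]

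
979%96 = 19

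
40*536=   21440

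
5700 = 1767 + 3933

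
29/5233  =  29/5233= 0.01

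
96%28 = 12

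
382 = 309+73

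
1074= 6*179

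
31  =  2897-2866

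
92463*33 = 3051279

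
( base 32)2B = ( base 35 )25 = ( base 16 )4b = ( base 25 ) 30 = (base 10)75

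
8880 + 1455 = 10335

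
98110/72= 49055/36 = 1362.64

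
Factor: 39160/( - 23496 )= - 3^( - 1 )*5^1= -5/3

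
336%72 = 48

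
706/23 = 706/23 = 30.70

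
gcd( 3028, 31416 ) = 4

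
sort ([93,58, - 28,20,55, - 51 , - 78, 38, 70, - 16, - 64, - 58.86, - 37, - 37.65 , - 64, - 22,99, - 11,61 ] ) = [ - 78, - 64, - 64, - 58.86, - 51, -37.65, - 37,-28,- 22, - 16,- 11, 20,38,55,58, 61, 70, 93  ,  99]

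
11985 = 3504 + 8481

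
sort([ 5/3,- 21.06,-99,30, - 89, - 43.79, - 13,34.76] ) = [ - 99, - 89, - 43.79, - 21.06,- 13, 5/3,30, 34.76 ]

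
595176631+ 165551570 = 760728201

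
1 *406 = 406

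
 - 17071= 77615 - 94686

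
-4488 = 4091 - 8579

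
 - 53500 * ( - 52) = 2782000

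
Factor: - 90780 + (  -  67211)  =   -157991=- 157991^1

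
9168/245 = 9168/245  =  37.42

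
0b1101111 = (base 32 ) 3f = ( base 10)111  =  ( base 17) 69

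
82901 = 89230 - 6329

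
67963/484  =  67963/484 = 140.42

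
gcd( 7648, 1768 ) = 8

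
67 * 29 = 1943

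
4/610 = 2/305 = 0.01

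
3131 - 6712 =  - 3581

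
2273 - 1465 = 808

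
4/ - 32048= - 1 + 8011/8012= -0.00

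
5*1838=9190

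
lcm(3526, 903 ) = 74046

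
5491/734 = 5491/734 = 7.48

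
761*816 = 620976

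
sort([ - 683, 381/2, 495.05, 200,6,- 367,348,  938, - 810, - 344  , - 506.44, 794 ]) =[ - 810, - 683 ,-506.44 , - 367, -344,6,381/2,200, 348, 495.05, 794 , 938 ]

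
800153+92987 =893140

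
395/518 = 395/518 =0.76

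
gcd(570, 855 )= 285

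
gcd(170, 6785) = 5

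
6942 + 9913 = 16855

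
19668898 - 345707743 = - 326038845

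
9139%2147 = 551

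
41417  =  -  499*( - 83 ) 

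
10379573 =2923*3551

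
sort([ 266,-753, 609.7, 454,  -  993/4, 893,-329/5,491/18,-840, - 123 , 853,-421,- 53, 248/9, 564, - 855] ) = [ - 855  , - 840,  -  753,-421,  -  993/4 , - 123, - 329/5, - 53, 491/18, 248/9, 266, 454, 564,609.7,853, 893]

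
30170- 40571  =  -10401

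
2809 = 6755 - 3946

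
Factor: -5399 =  - 5399^1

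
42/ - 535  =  - 1+493/535 = - 0.08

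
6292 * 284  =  1786928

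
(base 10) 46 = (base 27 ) 1J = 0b101110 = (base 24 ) 1M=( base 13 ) 37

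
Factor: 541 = 541^1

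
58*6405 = 371490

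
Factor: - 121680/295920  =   - 169/411= -3^( - 1)*13^2*137^(-1)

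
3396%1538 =320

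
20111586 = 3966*5071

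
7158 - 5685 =1473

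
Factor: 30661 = 30661^1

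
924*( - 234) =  - 216216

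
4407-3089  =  1318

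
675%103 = 57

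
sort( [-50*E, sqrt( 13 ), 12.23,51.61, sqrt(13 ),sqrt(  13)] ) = [ - 50 * E, sqrt(13 ), sqrt(13 ), sqrt (13), 12.23, 51.61] 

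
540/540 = 1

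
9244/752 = 2311/188 = 12.29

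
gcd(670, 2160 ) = 10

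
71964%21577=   7233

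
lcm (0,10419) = 0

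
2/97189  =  2/97189 =0.00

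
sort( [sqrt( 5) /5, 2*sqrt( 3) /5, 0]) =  [0, sqrt( 5 )/5, 2*sqrt( 3)/5] 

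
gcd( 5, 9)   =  1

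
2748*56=153888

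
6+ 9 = 15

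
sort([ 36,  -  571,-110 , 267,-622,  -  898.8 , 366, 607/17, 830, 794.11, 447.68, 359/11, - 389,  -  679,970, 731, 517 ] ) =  [-898.8 , - 679, - 622,-571, - 389,-110, 359/11, 607/17,36,267, 366,447.68, 517,  731, 794.11, 830, 970 ]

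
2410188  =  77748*31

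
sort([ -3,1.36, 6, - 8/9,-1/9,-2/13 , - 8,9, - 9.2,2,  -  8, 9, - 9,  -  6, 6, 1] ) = [ - 9.2, - 9,  -  8,- 8, - 6 , - 3, - 8/9, - 2/13, - 1/9, 1, 1.36,2,6,  6,9,  9]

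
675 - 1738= -1063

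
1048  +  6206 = 7254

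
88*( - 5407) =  - 475816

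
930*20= 18600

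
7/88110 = 7/88110 = 0.00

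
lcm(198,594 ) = 594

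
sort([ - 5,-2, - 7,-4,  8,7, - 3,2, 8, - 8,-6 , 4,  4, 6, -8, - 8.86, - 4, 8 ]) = [ - 8.86, - 8, - 8,  -  7, - 6, - 5, - 4, - 4, - 3, - 2,2,4,  4,  6, 7,8 , 8, 8]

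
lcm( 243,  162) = 486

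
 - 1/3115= - 1/3115 = - 0.00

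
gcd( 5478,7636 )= 166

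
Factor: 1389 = 3^1*463^1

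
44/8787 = 44/8787 = 0.01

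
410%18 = 14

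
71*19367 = 1375057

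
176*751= 132176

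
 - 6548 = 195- 6743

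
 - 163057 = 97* ( - 1681 ) 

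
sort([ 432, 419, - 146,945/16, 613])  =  [-146, 945/16, 419  ,  432, 613 ] 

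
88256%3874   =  3028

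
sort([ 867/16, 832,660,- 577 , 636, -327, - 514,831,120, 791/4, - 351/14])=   [ - 577,  -  514 , - 327, - 351/14, 867/16,  120,791/4,  636  ,  660,  831,832] 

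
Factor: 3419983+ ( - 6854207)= - 2^4*214639^1  =  - 3434224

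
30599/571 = 53  +  336/571 = 53.59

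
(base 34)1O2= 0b11110110110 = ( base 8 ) 3666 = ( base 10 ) 1974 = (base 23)3gj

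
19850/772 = 9925/386=25.71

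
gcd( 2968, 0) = 2968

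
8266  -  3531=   4735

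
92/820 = 23/205 = 0.11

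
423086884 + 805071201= 1228158085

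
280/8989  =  280/8989 = 0.03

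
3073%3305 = 3073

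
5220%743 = 19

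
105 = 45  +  60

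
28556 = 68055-39499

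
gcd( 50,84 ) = 2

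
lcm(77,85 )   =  6545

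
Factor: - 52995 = -3^1*5^1*3533^1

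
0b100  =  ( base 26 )4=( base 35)4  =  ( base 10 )4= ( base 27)4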